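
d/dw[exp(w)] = exp(w)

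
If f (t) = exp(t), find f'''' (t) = exp(t)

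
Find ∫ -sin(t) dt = cos(t) + C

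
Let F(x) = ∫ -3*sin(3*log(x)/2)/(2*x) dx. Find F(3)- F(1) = -1 + cos(3*log(3)/2)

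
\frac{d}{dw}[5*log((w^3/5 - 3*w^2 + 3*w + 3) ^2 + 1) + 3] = (30*w^5 - 750*w^4 + 5100*w^3 - 6300*w^2 - 2250*w + 2250)/(w^6 - 30*w^5 + 255*w^4 - 420*w^3 - 225*w^2 + 450*w + 250)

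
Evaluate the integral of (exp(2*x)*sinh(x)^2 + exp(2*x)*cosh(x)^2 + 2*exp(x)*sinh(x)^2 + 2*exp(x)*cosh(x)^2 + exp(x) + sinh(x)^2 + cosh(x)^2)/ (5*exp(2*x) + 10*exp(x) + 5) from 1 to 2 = -sinh(2)/10 - E/(5*(1 + E)) + exp(2)/(5*(1 + exp(2))) + sinh(4)/10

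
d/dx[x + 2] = 1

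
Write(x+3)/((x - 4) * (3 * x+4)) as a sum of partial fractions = -5/(16*(3*x + 4)) + 7/(16*(x - 4))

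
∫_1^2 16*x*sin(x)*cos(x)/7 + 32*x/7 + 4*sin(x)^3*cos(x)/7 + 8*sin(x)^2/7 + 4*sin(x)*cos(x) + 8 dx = 23*cos(2)/14 + cos(8)/56 - 125*cos(4)/56 + 108/7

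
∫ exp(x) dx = exp(x) + C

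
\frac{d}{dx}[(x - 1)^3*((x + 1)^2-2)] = 5*x^4 - 4*x^3 - 12*x^2 + 16*x - 5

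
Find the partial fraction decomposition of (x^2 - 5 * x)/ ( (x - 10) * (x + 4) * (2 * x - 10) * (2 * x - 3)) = -3/(187*(2*x - 3)) - 1/(77*(x + 4)) + 5/(238*(x - 10))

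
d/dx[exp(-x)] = -exp(-x)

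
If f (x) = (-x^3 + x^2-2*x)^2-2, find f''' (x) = 120*x^3 - 120*x^2 + 120*x - 24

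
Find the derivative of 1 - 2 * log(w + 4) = -2/(w + 4)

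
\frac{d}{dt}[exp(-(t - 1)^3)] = (-3*t^2 + 6*t - 3)*exp(-t^3 + 3*t^2 - 3*t + 1)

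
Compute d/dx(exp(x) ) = exp(x)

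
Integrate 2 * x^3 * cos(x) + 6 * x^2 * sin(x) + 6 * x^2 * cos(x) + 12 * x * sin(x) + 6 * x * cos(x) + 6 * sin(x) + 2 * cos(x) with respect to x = 2*(x + 1)^3*sin(x) + C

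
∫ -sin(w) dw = cos(w) + C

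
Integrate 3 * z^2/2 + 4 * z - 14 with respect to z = z^3/2 + 2*z^2 - 14*z + C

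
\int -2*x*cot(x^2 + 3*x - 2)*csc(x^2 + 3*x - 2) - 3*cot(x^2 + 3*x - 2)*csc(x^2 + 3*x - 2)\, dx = csc(x^2 + 3*x - 2) + C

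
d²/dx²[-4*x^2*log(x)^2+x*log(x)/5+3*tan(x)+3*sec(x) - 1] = (-40*x*log(x)^2 - 120*x*log(x) + 30*x*tan(x)^3 + 30*x*tan(x)^2*sec(x) + 30*x*tan(x) + 15*x*sec(x) - 40*x + 1)/(5*x)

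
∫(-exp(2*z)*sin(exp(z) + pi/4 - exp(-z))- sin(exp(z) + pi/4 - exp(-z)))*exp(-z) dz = cos(2*sinh(z) + pi/4) + C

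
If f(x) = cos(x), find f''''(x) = cos(x)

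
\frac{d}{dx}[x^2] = 2*x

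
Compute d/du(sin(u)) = cos(u)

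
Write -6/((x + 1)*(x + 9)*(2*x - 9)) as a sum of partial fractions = -8/(99*(2*x - 9)) - 1/(36*(x + 9)) + 3/(44*(x + 1))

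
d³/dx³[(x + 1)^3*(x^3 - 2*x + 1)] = 120*x^3 + 180*x^2 + 24*x - 24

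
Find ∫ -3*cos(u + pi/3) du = -3*sin(u + pi/3) + C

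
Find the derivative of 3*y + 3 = 3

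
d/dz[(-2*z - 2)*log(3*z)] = (-2*z*log(z) - 2*z*log(3) - 2*z - 2)/z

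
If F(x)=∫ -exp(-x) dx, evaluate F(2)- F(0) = -1 + exp(-2)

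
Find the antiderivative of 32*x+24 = 16*x^2 + 24*x + C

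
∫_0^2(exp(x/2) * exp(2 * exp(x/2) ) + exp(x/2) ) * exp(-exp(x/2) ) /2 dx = -E - exp(-E) + exp(-1) + exp(E)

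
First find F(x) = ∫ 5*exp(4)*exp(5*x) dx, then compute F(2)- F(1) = -exp(9) + exp(14)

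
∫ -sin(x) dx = cos(x) + C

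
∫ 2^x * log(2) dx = 2^x + C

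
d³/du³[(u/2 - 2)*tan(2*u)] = 24*u*tan(2*u)^4 + 32*u*tan(2*u)^2 + 8*u - 96*tan(2*u)^4 + 12*tan(2*u)^3 - 128*tan(2*u)^2 + 12*tan(2*u) - 32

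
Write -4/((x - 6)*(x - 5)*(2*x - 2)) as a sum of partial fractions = -1/(10*(x - 1)) + 1/(2*(x - 5)) - 2/(5*(x - 6))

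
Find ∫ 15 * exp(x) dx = 15*exp(x) + C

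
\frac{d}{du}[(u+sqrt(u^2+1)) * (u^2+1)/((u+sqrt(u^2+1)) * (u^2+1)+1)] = (3*u^2 + 3*u*sqrt(u^2 + 1) + 1)/(2*u^6 + 2*u^5*sqrt(u^2 + 1) + 5*u^4 + 4*u^3*sqrt(u^2 + 1) + 2*u^3 + 2*u^2*sqrt(u^2 + 1) + 4*u^2 + 2*u*sqrt(u^2 + 1) + 2*u + 2*sqrt(u^2 + 1) + 2)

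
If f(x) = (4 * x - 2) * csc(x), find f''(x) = 2*(-2*x + 4*x/sin(x)^2 + 1 - 4*cos(x)/sin(x) - 2/sin(x)^2)/sin(x)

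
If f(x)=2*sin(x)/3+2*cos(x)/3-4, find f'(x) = -2*sin(x)/3 + 2*cos(x)/3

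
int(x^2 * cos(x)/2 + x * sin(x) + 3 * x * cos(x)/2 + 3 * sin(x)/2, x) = x*(x + 3)*sin(x)/2 + C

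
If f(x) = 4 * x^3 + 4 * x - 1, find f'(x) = 12*x^2 + 4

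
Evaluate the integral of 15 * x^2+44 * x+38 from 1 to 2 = 139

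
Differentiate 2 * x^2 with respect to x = 4*x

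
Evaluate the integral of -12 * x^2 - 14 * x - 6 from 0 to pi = (1 - 4*pi)*(1 + (1 + pi)^2) - 2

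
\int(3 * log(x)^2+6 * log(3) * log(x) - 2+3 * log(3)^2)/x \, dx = (log(3*x)^2 - 2)*log(3*x) + C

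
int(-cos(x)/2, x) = -sin(x)/2 + C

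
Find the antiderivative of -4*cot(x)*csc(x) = 4*csc(x) + C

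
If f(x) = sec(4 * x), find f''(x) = 32*tan(4*x)^2*sec(4*x) + 16*sec(4*x)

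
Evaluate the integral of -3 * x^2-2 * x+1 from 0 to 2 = -10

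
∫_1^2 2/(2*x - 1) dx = log(3)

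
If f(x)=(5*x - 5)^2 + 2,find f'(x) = 50*x - 50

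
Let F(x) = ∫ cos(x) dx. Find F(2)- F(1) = -sin(1) + sin(2)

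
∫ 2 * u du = u^2 + C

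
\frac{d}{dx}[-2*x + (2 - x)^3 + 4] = -3*x^2 + 12*x - 14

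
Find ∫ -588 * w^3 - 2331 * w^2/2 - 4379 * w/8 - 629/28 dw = -147*w^4 - 777*w^3/2 - 4379*w^2/16 - 629*w/28 + C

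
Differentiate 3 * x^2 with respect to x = 6*x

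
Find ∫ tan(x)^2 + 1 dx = tan(x) + C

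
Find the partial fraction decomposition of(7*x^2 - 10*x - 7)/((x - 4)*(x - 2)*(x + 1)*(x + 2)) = -41/(24*(x + 2)) + 2/(3*(x + 1)) - 1/(24*(x - 2)) + 13/(12*(x - 4))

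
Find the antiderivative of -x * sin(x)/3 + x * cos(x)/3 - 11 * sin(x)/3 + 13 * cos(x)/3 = sqrt(2)*(x + 12)*sin(x + pi/4)/3 + C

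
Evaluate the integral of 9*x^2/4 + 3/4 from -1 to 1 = 3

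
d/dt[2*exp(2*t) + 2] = 4*exp(2*t)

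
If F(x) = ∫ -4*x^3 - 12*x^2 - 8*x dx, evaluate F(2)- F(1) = -55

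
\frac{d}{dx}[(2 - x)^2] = 2*x - 4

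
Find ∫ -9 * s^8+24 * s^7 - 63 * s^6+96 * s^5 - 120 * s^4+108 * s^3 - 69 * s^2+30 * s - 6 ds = -s^9 + 3*s^8 - 9*s^7 + 16*s^6 - 24*s^5 + 27*s^4 - 23*s^3 + 15*s^2 - 6*s + C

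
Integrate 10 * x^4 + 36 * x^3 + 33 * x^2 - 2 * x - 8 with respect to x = 2*x^5 + 9*x^4 + 11*x^3 - x^2 - 8*x + C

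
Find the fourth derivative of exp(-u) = exp(-u)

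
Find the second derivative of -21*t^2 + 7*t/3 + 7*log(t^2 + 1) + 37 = (-42*t^4 - 98*t^2 - 28)/(t^4 + 2*t^2 + 1)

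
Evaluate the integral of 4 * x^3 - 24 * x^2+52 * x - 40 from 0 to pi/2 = -25 + ((-2 + pi/2)^2 + 1)^2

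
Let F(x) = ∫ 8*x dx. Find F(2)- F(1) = 12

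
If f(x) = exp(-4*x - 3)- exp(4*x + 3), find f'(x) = (-4*exp(8*x + 6) - 4)*exp(-4*x - 3)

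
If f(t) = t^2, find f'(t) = 2*t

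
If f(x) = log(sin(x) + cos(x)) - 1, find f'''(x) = 2*cos(x + pi/4)/sin(x + pi/4)^3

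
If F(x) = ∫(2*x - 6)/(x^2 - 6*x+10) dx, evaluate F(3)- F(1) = -log(5)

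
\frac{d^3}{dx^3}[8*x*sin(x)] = -8*x*cos(x) - 24*sin(x)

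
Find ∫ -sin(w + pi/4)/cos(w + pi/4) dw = log(3*cos(w + pi/4)) + C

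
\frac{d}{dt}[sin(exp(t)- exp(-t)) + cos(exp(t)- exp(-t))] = sqrt(2)*(exp(2*t) + 1)*exp(-t)*cos(exp(t) + pi/4 - exp(-t))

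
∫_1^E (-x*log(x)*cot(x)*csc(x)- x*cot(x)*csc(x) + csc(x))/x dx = -csc(1) + 2*csc(E)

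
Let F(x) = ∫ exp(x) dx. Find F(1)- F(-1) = E - exp(-1)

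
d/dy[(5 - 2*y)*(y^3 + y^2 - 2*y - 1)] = -8*y^3 + 9*y^2 + 18*y - 8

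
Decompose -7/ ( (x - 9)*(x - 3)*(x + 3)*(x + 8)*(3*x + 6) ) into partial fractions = -7/(16830*(x + 8)) + 7/(1080*(x + 3)) - 7/(990*(x + 2)) + 7/(5940*(x - 3)) - 7/(40392*(x - 9))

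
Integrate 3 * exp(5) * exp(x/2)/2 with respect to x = 3*exp(x/2 + 5) + C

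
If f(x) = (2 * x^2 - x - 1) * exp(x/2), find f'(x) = x^2*exp(x/2) + 7*x*exp(x/2)/2 - 3*exp(x/2)/2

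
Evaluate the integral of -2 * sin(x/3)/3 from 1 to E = -2*cos(1/3) + 2*cos(E/3)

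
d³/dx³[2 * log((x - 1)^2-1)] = (8*x^3 - 24*x^2 + 48*x - 32)/(x^6 - 6*x^5 + 12*x^4 - 8*x^3)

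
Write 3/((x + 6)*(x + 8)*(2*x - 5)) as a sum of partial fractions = 4/(119*(2*x - 5)) + 1/(14*(x + 8)) - 3/(34*(x + 6))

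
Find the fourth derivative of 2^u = 2^u*log(2)^4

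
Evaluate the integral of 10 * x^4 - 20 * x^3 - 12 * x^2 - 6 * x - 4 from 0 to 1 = -14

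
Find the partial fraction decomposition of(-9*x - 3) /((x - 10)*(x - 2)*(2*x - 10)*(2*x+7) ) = -38/(1683*(2*x + 7)) - 7/(176*(x - 2)) + 8/(85*(x - 5)) - 31/(720*(x - 10))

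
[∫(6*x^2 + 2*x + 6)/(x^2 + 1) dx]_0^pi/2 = log(1 + pi^2/4) + 3*pi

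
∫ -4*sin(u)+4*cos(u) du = 4*sqrt(2)*sin(u + pi/4) + C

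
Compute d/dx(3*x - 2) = 3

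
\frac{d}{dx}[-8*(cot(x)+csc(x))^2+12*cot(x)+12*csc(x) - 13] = 4*(-3*cos(x) - 3 + 4*cos(x)^2/sin(x) + 8*cos(x)/sin(x) + 4/sin(x))/sin(x)^2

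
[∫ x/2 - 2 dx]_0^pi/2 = -4 + (-2 + pi/4)^2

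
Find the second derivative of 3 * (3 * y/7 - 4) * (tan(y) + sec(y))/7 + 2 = 3*(6*y*sin(y)/cos(y)^2 - 3*y + 6*y/cos(y)^2 + 6*sin(y)/cos(y) - 56*sin(y)/cos(y)^2 + 28 + 6/cos(y) - 56/cos(y)^2)/(49*cos(y))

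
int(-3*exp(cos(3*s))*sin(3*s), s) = exp(cos(3*s)) + C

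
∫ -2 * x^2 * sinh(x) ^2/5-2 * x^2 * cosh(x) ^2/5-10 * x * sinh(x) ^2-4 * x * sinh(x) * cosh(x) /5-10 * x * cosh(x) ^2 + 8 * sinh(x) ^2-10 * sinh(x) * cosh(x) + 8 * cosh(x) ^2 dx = -(x^2 + 25*x - 20)*sinh(2*x)/5 + C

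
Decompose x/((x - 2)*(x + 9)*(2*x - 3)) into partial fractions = -2/(7*(2*x - 3)) - 3/(77*(x + 9)) + 2/(11*(x - 2))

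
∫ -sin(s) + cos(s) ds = sin(s) + cos(s) + C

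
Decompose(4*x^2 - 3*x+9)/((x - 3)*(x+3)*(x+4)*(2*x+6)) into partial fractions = -85/(14*(x + 4)) + 6/(x + 3) - 9/(2*(x + 3)^2) + 1/(14*(x - 3))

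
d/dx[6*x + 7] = 6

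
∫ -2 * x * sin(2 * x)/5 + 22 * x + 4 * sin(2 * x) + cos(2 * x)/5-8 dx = 11*x^2 - 8*x + (x/5 - 2)*cos(2*x) + C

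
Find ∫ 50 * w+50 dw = 25*w^2 + 50*w + C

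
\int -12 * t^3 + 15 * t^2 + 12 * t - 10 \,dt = -3*t^4 + 5*t^3 + 6*t^2 - 10*t + C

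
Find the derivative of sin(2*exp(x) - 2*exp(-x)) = 2*(exp(2*x) + 1)*exp(-x)*cos(2*(exp(x) - exp(-x)))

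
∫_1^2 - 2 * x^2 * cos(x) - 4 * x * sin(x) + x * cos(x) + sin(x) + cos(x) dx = -5*sin(2)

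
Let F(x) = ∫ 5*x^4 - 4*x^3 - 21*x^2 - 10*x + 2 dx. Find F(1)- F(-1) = -8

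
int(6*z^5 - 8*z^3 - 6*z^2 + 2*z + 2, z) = z^6 - 2*z^4 - 2*z^3 + z^2 + 2*z + C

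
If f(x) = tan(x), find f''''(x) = 24*tan(x)^5 + 40*tan(x)^3 + 16*tan(x)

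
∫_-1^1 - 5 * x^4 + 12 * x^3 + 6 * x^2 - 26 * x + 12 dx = 26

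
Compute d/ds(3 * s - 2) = 3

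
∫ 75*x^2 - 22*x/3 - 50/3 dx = 25*x^3 - 11*x^2/3 - 50*x/3 + C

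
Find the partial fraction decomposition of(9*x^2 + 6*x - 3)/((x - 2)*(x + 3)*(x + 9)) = 112/(11*(x + 9)) - 2/(x + 3) + 9/(11*(x - 2))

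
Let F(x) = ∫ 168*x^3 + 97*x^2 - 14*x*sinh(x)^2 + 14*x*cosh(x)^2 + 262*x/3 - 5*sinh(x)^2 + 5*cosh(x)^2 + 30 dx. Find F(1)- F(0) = 160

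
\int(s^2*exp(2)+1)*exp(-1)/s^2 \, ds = E*s - exp(-1)/s + C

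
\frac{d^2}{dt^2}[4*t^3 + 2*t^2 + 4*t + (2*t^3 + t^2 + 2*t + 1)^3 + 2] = 576*t^7 + 672*t^6 + 1260*t^5 + 1110*t^4 + 840*t^3 + 468*t^2 + 180*t + 34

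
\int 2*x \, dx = x^2 + C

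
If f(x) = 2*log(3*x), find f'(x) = 2/x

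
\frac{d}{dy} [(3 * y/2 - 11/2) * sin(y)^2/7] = 3*y*sin(2*y)/14 - 11*sin(2*y)/14 - 3*cos(2*y)/28 + 3/28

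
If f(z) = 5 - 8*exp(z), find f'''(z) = -8*exp(z)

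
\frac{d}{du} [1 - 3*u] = -3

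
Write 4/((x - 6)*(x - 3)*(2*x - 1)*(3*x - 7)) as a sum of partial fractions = 54/(121*(3*x - 7)) - 32/(605*(2*x - 1)) - 2/(15*(x - 3)) + 4/(363*(x - 6))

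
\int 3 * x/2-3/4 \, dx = 3*x^2/4 - 3*x/4 + C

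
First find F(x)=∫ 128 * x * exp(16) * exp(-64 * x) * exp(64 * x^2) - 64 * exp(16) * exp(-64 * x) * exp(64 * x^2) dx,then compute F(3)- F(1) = -exp(16) + exp(400)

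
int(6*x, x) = 3*x^2 + C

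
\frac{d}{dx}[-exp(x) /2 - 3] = -exp(x)/2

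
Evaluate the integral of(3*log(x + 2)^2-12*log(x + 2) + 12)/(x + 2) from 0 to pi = (-2 + log(2 + pi))^3 - (-2 + log(2))^3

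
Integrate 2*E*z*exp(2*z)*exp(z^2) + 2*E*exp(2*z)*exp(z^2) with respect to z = exp((z + 1)^2) + C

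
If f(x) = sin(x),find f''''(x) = sin(x)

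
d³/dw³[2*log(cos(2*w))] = -32*sin(2*w)/cos(2*w)^3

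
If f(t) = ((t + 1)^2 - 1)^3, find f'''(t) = 120*t^3 + 360*t^2 + 288*t + 48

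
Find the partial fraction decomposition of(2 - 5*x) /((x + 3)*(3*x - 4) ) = -14/(13*(3*x - 4)) - 17/(13*(x + 3))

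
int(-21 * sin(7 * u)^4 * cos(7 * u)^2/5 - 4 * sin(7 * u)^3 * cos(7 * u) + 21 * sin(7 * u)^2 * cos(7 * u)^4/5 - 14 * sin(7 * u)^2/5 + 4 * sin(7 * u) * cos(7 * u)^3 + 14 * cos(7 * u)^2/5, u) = sin(7*u)^3*cos(7*u)^3/5 + sin(14*u)/5 - cos(28*u)/28 + C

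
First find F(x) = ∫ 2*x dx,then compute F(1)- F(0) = 1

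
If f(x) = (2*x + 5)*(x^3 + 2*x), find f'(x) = 8*x^3 + 15*x^2 + 8*x + 10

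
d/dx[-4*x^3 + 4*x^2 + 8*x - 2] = -12*x^2 + 8*x + 8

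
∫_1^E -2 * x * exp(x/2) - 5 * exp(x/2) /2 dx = (3 - 4*E)*exp(E/2) + exp(1/2)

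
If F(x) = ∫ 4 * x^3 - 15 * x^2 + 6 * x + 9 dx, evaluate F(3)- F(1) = -8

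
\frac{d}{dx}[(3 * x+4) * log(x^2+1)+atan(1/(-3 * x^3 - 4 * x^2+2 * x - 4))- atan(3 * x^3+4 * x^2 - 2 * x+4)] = (3*x^2*log(x^2 + 1) + 6*x^2 + 8*x + 3*log(x^2 + 1))/(x^2 + 1)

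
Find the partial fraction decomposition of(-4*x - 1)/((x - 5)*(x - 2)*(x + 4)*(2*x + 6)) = -5/(36*(x + 4)) + 11/(80*(x + 3)) + 1/(20*(x - 2)) - 7/(144*(x - 5))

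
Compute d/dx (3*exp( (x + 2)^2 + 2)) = 6*x*exp(x^2 + 4*x + 6) + 12*exp(x^2 + 4*x + 6)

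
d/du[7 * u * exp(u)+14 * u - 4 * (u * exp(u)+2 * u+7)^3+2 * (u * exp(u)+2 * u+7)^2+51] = -12*u^3*exp(3*u) - 48*u^3*exp(2*u) - 48*u^3*exp(u) - 12*u^2*exp(3*u) - 236*u^2*exp(2*u) - 472*u^2*exp(u) - 96*u^2 - 164*u*exp(2*u) - 1209*u*exp(u) - 656*u - 553*exp(u) - 1106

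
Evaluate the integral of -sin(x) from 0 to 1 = -1 + cos(1)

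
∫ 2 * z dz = z^2 + C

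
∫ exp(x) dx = exp(x) + C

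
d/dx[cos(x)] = -sin(x)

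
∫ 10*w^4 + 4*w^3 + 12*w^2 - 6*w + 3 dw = 2*w^5 + w^4 + 4*w^3 - 3*w^2 + 3*w + C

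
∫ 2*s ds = s^2 + C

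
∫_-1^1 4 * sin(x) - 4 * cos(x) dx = -8*sin(1)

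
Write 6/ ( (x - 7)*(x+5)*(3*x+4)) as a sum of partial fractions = -54/(275*(3*x + 4)) + 1/(22*(x + 5)) + 1/(50*(x - 7))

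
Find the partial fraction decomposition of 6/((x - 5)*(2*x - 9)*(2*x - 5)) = 3/(5*(2*x - 5)) - 3/(2*x - 9) + 6/(5*(x - 5))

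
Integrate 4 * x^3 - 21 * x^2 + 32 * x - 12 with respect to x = x^4 - 7*x^3 + 16*x^2 - 12*x + C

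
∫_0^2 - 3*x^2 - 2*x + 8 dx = 4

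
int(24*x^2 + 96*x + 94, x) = 8*x^3 + 48*x^2 + 94*x + C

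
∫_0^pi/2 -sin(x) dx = -1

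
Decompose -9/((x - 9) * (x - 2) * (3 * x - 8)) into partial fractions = 81/(38*(3*x - 8)) - 9/(14*(x - 2)) - 9/(133*(x - 9))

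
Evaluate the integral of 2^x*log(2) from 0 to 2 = 3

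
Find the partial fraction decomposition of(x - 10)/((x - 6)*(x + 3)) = 13/(9*(x + 3)) - 4/(9*(x - 6))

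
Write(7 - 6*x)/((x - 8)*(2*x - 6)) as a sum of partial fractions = 11/(10*(x - 3)) - 41/(10*(x - 8))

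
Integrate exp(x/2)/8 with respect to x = exp(x/2)/4 + C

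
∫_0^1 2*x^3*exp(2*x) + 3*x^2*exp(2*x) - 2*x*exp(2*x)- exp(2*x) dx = 0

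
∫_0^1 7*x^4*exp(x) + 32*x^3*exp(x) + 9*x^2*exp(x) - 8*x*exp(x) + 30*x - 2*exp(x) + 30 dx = 6*E + 45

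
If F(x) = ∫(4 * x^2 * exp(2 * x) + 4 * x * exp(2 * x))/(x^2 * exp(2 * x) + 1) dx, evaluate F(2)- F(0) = 2*log(1 + 4*exp(4))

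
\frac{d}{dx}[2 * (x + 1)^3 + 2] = 6*x^2 + 12*x + 6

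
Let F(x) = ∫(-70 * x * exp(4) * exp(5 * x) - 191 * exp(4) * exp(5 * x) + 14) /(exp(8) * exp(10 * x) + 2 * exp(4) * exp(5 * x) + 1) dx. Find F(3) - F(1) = -55*exp(-9)/(exp(-9) + 1) + 83*exp(-19)/(exp(-19) + 1)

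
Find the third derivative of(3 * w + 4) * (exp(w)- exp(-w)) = (3*w*exp(2*w) + 3*w + 13*exp(2*w) - 5)*exp(-w)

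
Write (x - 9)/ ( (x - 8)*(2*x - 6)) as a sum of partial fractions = 3/(5*(x - 3)) - 1/(10*(x - 8))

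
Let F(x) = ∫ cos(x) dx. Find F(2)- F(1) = -sin(1) + sin(2)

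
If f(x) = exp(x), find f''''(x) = exp(x)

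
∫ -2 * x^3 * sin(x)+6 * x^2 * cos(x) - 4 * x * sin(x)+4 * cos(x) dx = 2*x*(x^2 + 2)*cos(x) + C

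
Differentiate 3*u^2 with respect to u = 6*u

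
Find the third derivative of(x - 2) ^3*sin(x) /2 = -x^3*cos(x)/2 - 9*x^2*sin(x)/2 + 3*x^2*cos(x) + 18*x*sin(x) + 3*x*cos(x) - 15*sin(x) - 14*cos(x)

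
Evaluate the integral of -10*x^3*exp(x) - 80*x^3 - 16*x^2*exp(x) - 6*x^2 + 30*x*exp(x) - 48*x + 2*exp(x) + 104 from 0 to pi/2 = (-5*pi^2/2 + 2 + 7*pi)*(3*pi/2 + pi^2/2 + 7 + pi*exp(pi/2)/2) - 14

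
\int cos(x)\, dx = sin(x) + C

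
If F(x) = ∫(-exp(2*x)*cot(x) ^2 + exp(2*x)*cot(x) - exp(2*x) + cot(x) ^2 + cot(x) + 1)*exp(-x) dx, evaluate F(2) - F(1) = (-exp(-2) + exp(2))*cot(2) - (E - exp(-1))*cot(1)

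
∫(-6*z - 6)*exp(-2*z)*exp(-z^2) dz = 3*exp(-z*(z + 2)) + C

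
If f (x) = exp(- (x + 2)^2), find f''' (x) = (-8*x^3 - 48*x^2 - 84*x - 40)*exp(-x^2 - 4*x - 4)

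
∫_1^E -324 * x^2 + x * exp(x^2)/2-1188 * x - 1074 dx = -4*(6 + 3*E)^3 + 23*E/4 + exp(exp(2))/4 + 6*(6 + 3*E)^2 + 2424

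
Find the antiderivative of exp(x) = exp(x) + C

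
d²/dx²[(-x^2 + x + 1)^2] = 12*x^2 - 12*x - 2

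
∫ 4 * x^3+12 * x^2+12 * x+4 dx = x^4 + 4*x^3 + 6*x^2 + 4*x + C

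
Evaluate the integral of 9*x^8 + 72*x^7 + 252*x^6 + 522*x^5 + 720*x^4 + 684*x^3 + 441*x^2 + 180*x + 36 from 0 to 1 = 721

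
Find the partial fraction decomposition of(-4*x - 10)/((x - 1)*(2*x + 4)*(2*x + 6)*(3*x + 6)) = -1/(24*(x + 3)) + 2/(27*(x + 2)) + 1/(18*(x + 2)^2) - 7/(216*(x - 1))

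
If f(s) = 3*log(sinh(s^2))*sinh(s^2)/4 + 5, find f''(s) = 3*s^2*log(sinh(s^2))*sinh(s^2) + 6*s^2*sinh(s^2) + 3*s^2/sinh(s^2) + 3*log(sinh(s^2))*cosh(s^2)/2 + 3*cosh(s^2)/2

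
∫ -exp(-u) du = exp(-u) + C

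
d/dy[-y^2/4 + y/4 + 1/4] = 1/4 - y/2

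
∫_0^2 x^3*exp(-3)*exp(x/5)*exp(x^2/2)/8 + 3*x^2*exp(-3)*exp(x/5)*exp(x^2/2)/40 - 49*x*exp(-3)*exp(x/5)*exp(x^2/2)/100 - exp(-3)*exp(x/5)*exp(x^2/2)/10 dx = -3*exp(-3/5)/20 + 3*exp(-3)/4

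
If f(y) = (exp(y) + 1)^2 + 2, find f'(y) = 2*exp(2*y) + 2*exp(y)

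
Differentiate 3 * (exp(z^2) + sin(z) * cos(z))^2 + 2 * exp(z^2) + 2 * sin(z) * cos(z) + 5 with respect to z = 12*z*exp(2*z^2) + 12*z*exp(z^2)*sin(z)*cos(z) + 4*z*exp(z^2) - 12*exp(z^2)*sin(z)^2 + 6*exp(z^2) - 12*sin(z)^3*cos(z) - 4*sin(z)^2 + 6*sin(z)*cos(z) + 2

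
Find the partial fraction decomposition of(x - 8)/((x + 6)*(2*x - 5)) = -11/(17*(2*x - 5)) + 14/(17*(x + 6))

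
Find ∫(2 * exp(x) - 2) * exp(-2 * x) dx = (1 - 2*exp(x))*exp(-2*x) + C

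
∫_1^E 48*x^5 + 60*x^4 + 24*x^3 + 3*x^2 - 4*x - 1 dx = -24 - 2*exp(2) - E + (E + 2*exp(2))^3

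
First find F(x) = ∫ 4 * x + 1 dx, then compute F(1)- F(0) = 3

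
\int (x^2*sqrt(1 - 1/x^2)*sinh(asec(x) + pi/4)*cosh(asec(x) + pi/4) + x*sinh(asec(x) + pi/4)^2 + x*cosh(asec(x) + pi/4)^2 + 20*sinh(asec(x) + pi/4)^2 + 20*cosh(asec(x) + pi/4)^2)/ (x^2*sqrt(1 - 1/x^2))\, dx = (x + 20)*sinh(2*asec(x) + pi/2)/2 + C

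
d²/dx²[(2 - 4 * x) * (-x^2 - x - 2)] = 24*x + 4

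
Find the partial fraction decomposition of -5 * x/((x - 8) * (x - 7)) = 35/(x - 7) - 40/(x - 8)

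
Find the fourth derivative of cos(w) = cos(w)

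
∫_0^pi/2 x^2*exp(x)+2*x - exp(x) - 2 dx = -2 + (-1 + pi/2)^2*(1 + exp(pi/2))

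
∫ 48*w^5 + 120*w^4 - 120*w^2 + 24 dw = 8*w^6 + 24*w^5 - 40*w^3 + 24*w + C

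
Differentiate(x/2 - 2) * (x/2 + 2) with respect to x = x/2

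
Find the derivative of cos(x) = -sin(x)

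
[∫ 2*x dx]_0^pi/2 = pi^2/4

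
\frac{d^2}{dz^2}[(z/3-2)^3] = 2*z/9 - 4/3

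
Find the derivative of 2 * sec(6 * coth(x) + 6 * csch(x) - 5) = -12*(cosh(x) + 1)*tan(6*coth(x) + 6*csch(x) - 5)*sec(6*coth(x) + 6*csch(x) - 5)/sinh(x)^2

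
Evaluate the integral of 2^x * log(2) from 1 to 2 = 2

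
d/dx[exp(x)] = exp(x)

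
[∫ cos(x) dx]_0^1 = sin(1)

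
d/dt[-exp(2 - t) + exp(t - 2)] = (exp(2*t - 4) + 1)*exp(2 - t)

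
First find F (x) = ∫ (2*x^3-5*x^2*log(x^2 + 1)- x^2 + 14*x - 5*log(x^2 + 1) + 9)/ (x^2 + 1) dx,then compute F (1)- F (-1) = 18 - 10*log(2)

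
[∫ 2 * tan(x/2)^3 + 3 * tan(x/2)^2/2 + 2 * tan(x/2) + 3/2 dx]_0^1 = (2*tan(1/2) + 3)*tan(1/2)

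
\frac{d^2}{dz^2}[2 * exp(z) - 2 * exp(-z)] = (2*exp(2*z) - 2)*exp(-z)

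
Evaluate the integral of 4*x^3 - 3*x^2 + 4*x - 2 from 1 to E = (-1 + E)*(2*E + exp(3))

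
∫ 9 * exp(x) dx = 9*exp(x) + C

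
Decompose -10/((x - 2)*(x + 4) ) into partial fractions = 5/(3*(x + 4)) - 5/(3*(x - 2))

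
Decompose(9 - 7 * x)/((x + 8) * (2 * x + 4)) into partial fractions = -65/(12*(x + 8)) + 23/(12*(x + 2))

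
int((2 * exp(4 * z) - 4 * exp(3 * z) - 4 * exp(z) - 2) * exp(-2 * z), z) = ((exp(z) - 2)*exp(z) - 1)^2*exp(-2*z) + C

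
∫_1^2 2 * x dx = 3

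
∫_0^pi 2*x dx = pi^2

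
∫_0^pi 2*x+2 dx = -1 + (1 + pi)^2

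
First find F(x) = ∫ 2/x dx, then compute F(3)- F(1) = -2*log(2) + 2*log(6)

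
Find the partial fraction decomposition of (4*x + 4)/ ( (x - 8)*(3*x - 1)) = -16/(23*(3*x - 1)) + 36/(23*(x - 8))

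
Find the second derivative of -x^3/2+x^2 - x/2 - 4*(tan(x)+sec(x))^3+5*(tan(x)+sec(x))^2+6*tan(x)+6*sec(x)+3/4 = -3*x - 18*sin(x)^4/cos(x)^5 - 10*sin(x)/cos(x)^2 + 84*sin(x)/cos(x)^3 + 60*sin(x)/cos(x)^4 - 192*sin(x)/cos(x)^5 - 10*tan(x)^4 + 12 - 60/cos(x)^2 + 144/cos(x)^3 + 70/cos(x)^4 - 174/cos(x)^5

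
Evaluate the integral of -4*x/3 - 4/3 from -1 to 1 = -8/3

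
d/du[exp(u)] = exp(u)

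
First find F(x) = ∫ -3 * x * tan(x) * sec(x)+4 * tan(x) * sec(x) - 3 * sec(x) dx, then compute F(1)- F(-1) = -6*sec(1)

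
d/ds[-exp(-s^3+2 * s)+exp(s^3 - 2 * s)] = 3*s^2*exp(-s^3 + 2*s) + 3*s^2*exp(s^3 - 2*s) - 2*exp(-s^3 + 2*s) - 2*exp(s^3 - 2*s)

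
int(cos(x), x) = sin(x) + C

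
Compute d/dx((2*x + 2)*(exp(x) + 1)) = 2*x*exp(x) + 4*exp(x) + 2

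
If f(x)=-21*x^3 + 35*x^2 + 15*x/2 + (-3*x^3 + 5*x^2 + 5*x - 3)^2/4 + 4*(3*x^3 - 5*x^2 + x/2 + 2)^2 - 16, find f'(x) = 459*x^5/2 - 1275*x^4/2 + 443*x^3 + 72*x^2 - 181*x/2 + 8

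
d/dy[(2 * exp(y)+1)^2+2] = 8*exp(2*y) + 4*exp(y)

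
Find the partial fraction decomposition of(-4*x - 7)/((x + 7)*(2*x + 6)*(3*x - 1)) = -15/(88*(3*x - 1)) + 21/(176*(x + 7)) - 1/(16*(x + 3))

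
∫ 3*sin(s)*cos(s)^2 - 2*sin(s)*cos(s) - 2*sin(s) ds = (sin(s)^2 + cos(s) + 1)*cos(s) + C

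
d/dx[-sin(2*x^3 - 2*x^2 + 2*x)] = 2*(-3*x^2 + 2*x - 1)*cos(2*x*(x^2 - x + 1))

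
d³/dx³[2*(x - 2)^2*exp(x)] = 2*x^2*exp(x) + 4*x*exp(x) - 4*exp(x)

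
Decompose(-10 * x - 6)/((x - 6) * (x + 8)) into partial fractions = -37/(7*(x + 8)) - 33/(7*(x - 6))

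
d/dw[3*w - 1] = 3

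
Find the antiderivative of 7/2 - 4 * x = -2*x^2 + 7*x/2 + C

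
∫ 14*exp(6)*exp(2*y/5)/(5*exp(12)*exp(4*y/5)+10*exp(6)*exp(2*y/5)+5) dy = (3*exp(2*y/5 + 6) - 4)/(exp(2*y/5 + 6) + 1) + C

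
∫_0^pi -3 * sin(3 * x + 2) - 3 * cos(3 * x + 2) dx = -2*cos(2) + 2*sin(2)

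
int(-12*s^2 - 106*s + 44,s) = -4*s^3 - 53*s^2 + 44*s + C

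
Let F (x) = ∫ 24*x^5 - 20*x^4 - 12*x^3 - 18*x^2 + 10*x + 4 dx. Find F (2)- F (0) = 60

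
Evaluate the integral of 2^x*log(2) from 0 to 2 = 3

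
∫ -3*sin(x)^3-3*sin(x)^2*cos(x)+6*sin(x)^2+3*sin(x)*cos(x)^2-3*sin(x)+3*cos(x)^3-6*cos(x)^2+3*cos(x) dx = (sqrt(2)*sin(x + pi/4) - 1)^3 + C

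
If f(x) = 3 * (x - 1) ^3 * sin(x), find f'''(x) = -3*x^3*cos(x) - 27*x^2*sin(x) + 9*x^2*cos(x) + 54*x*sin(x) + 45*x*cos(x) - 9*sin(x) - 51*cos(x)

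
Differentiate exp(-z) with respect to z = -exp(-z)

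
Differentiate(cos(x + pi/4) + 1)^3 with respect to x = -15*sin(x + pi/4)/4 - 3*cos(2*x) - 3*cos(3*x + pi/4)/4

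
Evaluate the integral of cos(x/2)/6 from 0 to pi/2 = sqrt(2)/6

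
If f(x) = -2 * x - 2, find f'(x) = -2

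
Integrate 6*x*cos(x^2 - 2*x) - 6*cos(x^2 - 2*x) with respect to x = 3*sin(x*(x - 2)) + C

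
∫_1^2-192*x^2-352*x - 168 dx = -1144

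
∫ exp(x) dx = exp(x) + C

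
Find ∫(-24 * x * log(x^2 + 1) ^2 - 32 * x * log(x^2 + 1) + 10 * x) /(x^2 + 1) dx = (-4*log(x^2 + 1)^2 - 8*log(x^2 + 1) + 5)*log(x^2 + 1) + C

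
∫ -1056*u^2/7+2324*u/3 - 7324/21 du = -352*u^3/7 + 1162*u^2/3 - 7324*u/21 + C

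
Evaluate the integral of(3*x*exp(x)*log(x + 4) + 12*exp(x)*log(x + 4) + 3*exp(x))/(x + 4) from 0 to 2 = -6*log(2) + 3*exp(2)*log(6)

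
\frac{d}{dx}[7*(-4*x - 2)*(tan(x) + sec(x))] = -28*x*sin(x)/cos(x)^2 - 28*x/cos(x)^2 - 14*sin(x)/cos(x)^2 - 28*tan(x) - 28/cos(x) - 14/cos(x)^2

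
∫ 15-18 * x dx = -9*x^2 + 15*x + C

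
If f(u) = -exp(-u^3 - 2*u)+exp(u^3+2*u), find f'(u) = (3*u^2*exp(2*u^3 + 4*u) + 3*u^2 + 2*exp(2*u^3 + 4*u) + 2)*exp(-u^3 - 2*u)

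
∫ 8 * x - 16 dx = 4*x^2 - 16*x + C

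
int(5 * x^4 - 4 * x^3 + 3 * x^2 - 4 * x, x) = x^5 - x^4 + x^3 - 2*x^2 + C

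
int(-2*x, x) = -x^2 + C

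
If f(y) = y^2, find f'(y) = 2*y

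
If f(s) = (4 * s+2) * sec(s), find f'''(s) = 2*(-2*s*sin(s)/cos(s) + 12*s*sin(s)/cos(s)^3 - sin(s)/cos(s) + 6*sin(s)/cos(s)^3 - 6 + 12/cos(s)^2)/cos(s)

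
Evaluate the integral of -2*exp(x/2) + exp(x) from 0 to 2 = -1 + (-2 + E)^2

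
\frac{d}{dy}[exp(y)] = exp(y)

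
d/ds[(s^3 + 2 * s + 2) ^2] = 6*s^5 + 16*s^3 + 12*s^2 + 8*s + 8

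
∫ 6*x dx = 3*x^2 + C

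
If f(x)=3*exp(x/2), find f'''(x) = 3*exp(x/2)/8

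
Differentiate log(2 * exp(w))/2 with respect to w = 1/2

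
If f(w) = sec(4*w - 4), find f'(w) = 4*tan(4*w - 4)*sec(4*w - 4)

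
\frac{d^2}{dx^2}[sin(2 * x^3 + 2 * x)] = -36*x^4*sin(2*x^3 + 2*x) - 24*x^2*sin(2*x^3 + 2*x) + 12*x*cos(2*x^3 + 2*x) - 4*sin(2*x^3 + 2*x)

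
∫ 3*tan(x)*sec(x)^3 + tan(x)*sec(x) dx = sec(x)^3 + sec(x) + C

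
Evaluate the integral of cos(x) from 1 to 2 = -sin(1) + sin(2)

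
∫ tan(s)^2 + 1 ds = tan(s) + C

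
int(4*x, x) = 2*x^2 + C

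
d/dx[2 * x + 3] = 2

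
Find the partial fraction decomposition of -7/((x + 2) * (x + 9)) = 1/(x + 9) - 1/(x + 2)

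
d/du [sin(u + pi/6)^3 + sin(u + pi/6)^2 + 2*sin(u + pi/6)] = 3*sin(u + pi/6)^2*cos(u + pi/6) + sin(2*u + pi/3) + 2*cos(u + pi/6)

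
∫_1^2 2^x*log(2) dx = 2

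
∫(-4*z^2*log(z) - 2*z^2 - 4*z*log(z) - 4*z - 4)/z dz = -2*(z^2 + 2*z + 2)*log(z) + C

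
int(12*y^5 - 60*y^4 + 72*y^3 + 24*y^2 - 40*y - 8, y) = 2*y^6 - 12*y^5 + 18*y^4 + 8*y^3 - 20*y^2 - 8*y + C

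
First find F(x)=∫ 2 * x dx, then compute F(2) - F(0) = 4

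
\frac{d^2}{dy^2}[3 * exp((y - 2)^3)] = 27*y^4*exp(y^3 - 6*y^2 + 12*y - 8) - 216*y^3*exp(y^3 - 6*y^2 + 12*y - 8) + 648*y^2*exp(y^3 - 6*y^2 + 12*y - 8) - 846*y*exp(y^3 - 6*y^2 + 12*y - 8) + 396*exp(y^3 - 6*y^2 + 12*y - 8)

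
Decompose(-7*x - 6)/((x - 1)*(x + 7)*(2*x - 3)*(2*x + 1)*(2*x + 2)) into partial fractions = -5/(78*(2*x + 1)) - 33/(170*(2*x - 3)) + 43/(21216*(x + 7)) - 1/(120*(x + 1)) + 13/(96*(x - 1))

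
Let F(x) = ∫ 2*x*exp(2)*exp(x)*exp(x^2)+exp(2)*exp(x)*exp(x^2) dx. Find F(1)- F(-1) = -exp(2) + exp(4)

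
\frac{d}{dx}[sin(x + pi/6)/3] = cos(x + pi/6)/3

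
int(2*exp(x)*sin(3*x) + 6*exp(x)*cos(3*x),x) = 2*exp(x)*sin(3*x) + C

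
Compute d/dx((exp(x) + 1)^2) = 2*exp(2*x) + 2*exp(x)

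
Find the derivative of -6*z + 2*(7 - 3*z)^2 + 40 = 36*z - 90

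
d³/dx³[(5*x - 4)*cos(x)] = 5*x*sin(x) - 4*sin(x) - 15*cos(x)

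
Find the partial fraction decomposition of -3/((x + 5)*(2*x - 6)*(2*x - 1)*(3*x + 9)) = 4/(385*(2*x - 1)) + 1/(352*(x + 5)) - 1/(168*(x + 3)) - 1/(480*(x - 3))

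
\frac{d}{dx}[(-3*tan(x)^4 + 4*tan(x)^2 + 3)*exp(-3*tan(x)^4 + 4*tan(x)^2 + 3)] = 4*(9*tan(x)^8 - 9*tan(x)^6 - 22*tan(x)^4 + 4*tan(x)^2 + 8)*exp(4*tan(x)^2 + 3)*exp(-3*tan(x)^4)*tan(x)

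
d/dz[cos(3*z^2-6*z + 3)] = 6*(1 - z)*sin(3*z^2 - 6*z + 3)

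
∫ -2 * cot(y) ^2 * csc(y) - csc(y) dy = cot(y)*csc(y) + C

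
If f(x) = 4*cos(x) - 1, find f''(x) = -4*cos(x)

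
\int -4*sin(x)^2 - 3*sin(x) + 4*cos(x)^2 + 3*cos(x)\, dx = 2*sin(2*x) + 3*sqrt(2)*sin(x + pi/4) + C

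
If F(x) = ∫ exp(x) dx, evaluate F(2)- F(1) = -E + exp(2)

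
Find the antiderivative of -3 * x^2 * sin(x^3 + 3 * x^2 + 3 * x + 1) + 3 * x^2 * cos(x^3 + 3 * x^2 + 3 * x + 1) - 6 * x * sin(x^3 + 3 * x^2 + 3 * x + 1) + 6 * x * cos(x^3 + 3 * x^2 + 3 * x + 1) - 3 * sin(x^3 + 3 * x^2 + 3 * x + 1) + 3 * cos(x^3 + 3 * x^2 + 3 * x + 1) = sin((x + 1)^3) + cos((x + 1)^3) + C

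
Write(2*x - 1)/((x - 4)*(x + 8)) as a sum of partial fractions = 17/(12*(x + 8)) + 7/(12*(x - 4))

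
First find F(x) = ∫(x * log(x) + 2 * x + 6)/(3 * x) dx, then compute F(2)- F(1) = 1/3 + 8*log(2)/3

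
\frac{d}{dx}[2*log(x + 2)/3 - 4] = 2/(3*x + 6)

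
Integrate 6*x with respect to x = 3*x^2 + C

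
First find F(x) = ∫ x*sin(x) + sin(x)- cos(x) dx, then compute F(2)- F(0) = 1 - 3*cos(2)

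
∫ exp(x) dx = exp(x) + C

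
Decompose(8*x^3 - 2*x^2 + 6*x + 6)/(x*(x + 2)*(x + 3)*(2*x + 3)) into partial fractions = 92/(3*(2*x + 3)) + 82/(3*(x + 3)) - 39/(x + 2) + 1/(3*x)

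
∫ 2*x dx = x^2 + C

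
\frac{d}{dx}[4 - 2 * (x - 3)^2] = 12 - 4*x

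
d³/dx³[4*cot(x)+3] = -24*cot(x)^4 - 32*cot(x)^2 - 8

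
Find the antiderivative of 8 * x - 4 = 4*x^2 - 4*x + C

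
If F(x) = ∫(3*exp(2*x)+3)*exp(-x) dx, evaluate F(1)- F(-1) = -6*exp(-1) + 6*E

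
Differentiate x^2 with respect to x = 2*x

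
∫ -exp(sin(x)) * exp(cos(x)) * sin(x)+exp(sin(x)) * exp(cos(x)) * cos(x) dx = exp(sqrt(2)*sin(x + pi/4)) + C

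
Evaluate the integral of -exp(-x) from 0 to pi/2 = -1 + exp(-pi/2)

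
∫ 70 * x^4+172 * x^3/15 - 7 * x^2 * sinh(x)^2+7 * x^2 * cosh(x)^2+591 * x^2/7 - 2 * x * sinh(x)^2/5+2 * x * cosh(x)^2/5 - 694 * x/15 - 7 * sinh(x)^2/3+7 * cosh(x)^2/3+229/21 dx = 14*x^5 + 43*x^4/15 + 640*x^3/21 - 344*x^2/15 + 278*x/21 + C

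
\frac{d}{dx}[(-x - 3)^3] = -3*x^2 - 18*x - 27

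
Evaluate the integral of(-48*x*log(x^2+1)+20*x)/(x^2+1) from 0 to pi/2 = -12*log(1 + pi^2/4)^2 + 10*log(1 + pi^2/4)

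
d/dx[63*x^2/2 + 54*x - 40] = 63*x + 54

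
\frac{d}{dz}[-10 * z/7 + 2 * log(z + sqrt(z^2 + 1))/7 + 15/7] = (-10*z^2 - 10*z*sqrt(z^2 + 1) + 2*z + 2*sqrt(z^2 + 1) - 10)/(7*z^2 + 7*z*sqrt(z^2 + 1) + 7)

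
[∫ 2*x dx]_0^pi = pi^2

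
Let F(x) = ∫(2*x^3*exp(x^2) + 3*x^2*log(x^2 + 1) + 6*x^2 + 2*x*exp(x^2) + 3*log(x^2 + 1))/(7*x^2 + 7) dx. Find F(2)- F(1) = -E/7 - 3*log(2)/7 + 6*log(5)/7 + exp(4)/7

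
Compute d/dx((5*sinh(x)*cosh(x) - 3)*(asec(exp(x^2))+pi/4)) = (20*x*sinh(2*x) - 24*x + 20*sqrt(1 - exp(-2*x^2))*exp(x^2)*cosh(2*x)*asec(exp(x^2)) + 5*pi*sqrt(1 - exp(-2*x^2))*exp(x^2)*cosh(2*x))*exp(-x^2)/(4*sqrt(1 - exp(-2*x^2)))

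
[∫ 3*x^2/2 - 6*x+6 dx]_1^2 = 1/2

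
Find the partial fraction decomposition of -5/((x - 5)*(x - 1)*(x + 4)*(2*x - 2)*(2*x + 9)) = -40/(2299*(2*x + 9)) + 1/(90*(x + 4)) - 29/(19360*(x - 1)) + 1/(88*(x - 1)^2) - 5/(5472*(x - 5))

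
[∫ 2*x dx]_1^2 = 3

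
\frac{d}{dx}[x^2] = 2*x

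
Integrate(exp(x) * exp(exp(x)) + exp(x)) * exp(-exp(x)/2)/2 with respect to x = 2*sinh(exp(x)/2) + C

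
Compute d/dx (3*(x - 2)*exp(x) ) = 3*x*exp(x) - 3*exp(x)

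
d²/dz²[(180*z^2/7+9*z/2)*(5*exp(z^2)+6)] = 3600*z^4*exp(z^2)/7 + 90*z^3*exp(z^2) + 9000*z^2*exp(z^2)/7 + 135*z*exp(z^2) + 1800*exp(z^2)/7 + 2160/7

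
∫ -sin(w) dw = cos(w) + C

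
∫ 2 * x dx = x^2 + C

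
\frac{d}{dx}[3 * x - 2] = 3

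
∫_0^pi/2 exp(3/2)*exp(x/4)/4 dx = -exp(3/2) + exp(pi/8 + 3/2)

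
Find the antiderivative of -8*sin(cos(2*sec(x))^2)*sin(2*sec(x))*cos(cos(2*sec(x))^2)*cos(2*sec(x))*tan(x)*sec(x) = sin(cos(2*sec(x))^2)^2 + C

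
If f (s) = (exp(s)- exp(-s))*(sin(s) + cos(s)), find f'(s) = 2*(exp(2*s)*cos(s) + sin(s))*exp(-s)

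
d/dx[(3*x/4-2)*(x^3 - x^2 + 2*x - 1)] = 3*x^3 - 33*x^2/4 + 7*x - 19/4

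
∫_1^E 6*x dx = -3 + 3*exp(2)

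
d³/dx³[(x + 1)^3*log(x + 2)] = (6*x^3*log(x + 2) + 11*x^3 + 36*x^2*log(x + 2) + 60*x^2 + 72*x*log(x + 2) + 105*x + 48*log(x + 2) + 56)/(x^3 + 6*x^2 + 12*x + 8)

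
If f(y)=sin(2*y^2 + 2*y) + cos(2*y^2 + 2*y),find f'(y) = 2*sqrt(2)*(2*y + 1)*cos(2*y^2 + 2*y + pi/4)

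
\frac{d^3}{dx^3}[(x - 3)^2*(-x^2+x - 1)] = 42 - 24*x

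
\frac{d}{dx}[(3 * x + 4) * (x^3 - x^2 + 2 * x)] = 12*x^3 + 3*x^2 + 4*x + 8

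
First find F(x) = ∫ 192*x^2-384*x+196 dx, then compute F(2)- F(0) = 136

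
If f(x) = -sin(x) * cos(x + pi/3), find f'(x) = -cos(2*x + pi/3)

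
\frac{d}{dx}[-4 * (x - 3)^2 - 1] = 24 - 8*x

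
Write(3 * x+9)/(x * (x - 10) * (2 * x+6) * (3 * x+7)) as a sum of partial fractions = 27/(518*(3*x + 7)) + 3/(740*(x - 10)) - 3/(140*x)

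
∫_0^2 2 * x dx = 4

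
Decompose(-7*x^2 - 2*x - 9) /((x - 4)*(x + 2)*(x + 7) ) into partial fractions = -338/(55*(x + 7)) + 11/(10*(x + 2)) - 43/(22*(x - 4))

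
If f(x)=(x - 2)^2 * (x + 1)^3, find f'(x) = 5*x^4 - 4*x^3 - 15*x^2 + 2*x + 8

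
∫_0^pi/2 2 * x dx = pi^2/4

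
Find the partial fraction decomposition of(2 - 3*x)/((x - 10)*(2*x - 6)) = 1/(2*(x - 3)) - 2/(x - 10)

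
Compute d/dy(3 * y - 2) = 3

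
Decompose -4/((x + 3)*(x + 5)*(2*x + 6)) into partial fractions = -1/(2*(x + 5)) + 1/(2*(x + 3)) - 1/(x + 3)^2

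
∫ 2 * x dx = x^2 + C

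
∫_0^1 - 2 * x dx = -1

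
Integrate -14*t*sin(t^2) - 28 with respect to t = -28*t + 7*cos(t^2) + C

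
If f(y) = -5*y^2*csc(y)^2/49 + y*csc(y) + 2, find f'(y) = 10*y^2*cot(y)*csc(y)^2/49 - y*cot(y)*csc(y) - 10*y*csc(y)^2/49 + csc(y)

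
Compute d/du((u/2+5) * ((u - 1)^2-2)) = 3*u^2/2 + 8*u - 21/2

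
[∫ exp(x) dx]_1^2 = -E + exp(2)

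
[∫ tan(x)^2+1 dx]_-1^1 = 2*tan(1)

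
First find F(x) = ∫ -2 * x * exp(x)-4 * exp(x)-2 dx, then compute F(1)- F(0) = -4*E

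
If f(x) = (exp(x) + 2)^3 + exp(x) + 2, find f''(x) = 9*exp(3*x) + 24*exp(2*x) + 13*exp(x)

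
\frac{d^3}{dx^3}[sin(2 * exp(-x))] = (-2*exp(2*x)*cos(2*exp(-x)) + 12*exp(x)*sin(2*exp(-x)) + 8*cos(2*exp(-x)))*exp(-3*x)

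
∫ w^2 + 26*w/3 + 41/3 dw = w^3/3 + 13*w^2/3 + 41*w/3 + C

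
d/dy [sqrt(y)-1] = 1/(2*sqrt(y))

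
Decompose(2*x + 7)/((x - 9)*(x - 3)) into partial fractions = -13/(6*(x - 3)) + 25/(6*(x - 9))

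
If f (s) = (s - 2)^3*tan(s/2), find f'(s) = (s - 2)^2*(s/(2*cos(s/2)^2) + 3*tan(s/2) - 1/cos(s/2)^2)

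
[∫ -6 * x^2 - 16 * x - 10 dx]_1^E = (1 + E)^2*(-2*E - 4) + 24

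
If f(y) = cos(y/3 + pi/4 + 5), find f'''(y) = sin(y/3 + pi/4 + 5)/27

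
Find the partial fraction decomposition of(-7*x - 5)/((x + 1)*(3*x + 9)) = -8/(3*(x + 3)) + 1/(3*(x + 1))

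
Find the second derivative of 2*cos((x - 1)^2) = -8*x^2*cos(x^2 - 2*x + 1) + 16*x*cos(x^2 - 2*x + 1) - 4*sin(x^2 - 2*x + 1) - 8*cos(x^2 - 2*x + 1)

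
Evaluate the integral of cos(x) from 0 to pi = 0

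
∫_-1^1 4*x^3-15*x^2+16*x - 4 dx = -18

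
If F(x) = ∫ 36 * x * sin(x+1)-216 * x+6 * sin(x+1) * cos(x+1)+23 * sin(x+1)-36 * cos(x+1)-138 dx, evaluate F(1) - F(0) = -246 - 3*cos(4)/2 + 23*cos(1) - 115*cos(2)/2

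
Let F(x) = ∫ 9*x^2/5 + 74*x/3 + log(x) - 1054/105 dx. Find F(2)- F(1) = 2*log(2) + 3167/105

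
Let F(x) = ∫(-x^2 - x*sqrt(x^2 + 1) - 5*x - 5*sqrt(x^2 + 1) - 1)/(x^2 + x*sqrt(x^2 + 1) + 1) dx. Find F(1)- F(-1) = -5*log(1 + sqrt(2)) + 5*log(-1 + sqrt(2)) - 2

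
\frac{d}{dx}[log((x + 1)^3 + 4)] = (3*x^2 + 6*x + 3)/(x^3 + 3*x^2 + 3*x + 5)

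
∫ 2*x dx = x^2 + C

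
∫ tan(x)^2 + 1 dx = tan(x) + C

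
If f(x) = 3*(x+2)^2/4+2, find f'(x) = 3*x/2 + 3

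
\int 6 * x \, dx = 3*x^2 + C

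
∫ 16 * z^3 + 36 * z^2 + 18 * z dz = 4*z^4 + 12*z^3 + 9*z^2 + C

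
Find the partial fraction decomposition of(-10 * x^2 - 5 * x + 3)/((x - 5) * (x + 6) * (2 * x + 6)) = -109/(22*(x + 6)) + 3/(2*(x + 3)) - 17/(11*(x - 5))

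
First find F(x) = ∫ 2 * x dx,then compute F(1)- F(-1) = 0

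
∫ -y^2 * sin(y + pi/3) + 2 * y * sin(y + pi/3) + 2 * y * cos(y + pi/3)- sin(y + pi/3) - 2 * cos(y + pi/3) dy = (y - 1)^2*cos(y + pi/3) + C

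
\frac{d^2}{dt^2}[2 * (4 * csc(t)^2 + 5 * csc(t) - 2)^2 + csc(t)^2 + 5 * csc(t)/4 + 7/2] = (155/4 - 76/sin(t) - 1595/(2*sin(t)^2) - 398/sin(t)^3 + 960/sin(t)^4 + 640/sin(t)^5)/sin(t)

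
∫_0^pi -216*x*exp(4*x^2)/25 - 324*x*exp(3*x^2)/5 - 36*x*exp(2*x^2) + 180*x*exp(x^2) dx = -3*(-4 + 3*exp(pi^2) + 3*exp(2*pi^2)/5)^2 - 528/25 + 18*exp(pi^2) + 18*exp(2*pi^2)/5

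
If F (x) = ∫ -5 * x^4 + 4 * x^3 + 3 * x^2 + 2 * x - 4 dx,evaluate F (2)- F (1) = -10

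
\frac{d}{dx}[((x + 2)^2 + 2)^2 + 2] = 4*x^3 + 24*x^2 + 56*x + 48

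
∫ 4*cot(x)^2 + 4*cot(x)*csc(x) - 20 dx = -24*x - 4/tan(x) - 4/sin(x) + C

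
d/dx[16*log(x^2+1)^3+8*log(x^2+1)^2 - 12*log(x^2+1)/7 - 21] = (672*x*log(x^2 + 1)^2 + 224*x*log(x^2 + 1) - 24*x)/(7*x^2 + 7)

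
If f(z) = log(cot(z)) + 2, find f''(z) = (cot(z)^4 - 1)*tan(z)^2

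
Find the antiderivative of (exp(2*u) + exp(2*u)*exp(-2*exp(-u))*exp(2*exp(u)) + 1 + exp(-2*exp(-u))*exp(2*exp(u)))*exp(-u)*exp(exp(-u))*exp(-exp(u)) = 2*sinh(2*sinh(u)) + C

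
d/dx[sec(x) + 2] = tan(x)*sec(x)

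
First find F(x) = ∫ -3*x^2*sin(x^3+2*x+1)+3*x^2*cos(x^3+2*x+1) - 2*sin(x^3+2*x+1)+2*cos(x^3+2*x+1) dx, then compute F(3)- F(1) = cos(34) + sin(34) - cos(4) - sin(4)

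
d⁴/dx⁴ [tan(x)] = 24*tan(x)^5 + 40*tan(x)^3 + 16*tan(x)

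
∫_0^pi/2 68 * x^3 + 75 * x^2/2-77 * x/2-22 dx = 4 + (1 + 17*pi/8)*(-5*pi/2 - 4 + pi^2/2 + pi^3/2)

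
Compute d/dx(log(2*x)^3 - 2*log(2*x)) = (3*log(x)^2 + 6*log(2)*log(x) - 2 + 3*log(2)^2)/x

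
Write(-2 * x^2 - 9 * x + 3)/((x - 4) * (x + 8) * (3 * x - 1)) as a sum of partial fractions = 2/(275*(3*x - 1)) - 53/(300*(x + 8)) - 65/(132*(x - 4))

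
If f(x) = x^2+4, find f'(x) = 2*x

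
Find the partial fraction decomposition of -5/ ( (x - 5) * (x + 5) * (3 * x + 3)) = -1/(24*(x + 5)) + 5/(72*(x + 1)) - 1/(36*(x - 5))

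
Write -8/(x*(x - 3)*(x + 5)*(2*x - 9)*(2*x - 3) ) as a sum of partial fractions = -32/(351*(2*x - 3)) - 32/(1539*(2*x - 9)) - 1/(1235*(x + 5)) + 1/(27*(x - 3)) + 8/(405*x)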